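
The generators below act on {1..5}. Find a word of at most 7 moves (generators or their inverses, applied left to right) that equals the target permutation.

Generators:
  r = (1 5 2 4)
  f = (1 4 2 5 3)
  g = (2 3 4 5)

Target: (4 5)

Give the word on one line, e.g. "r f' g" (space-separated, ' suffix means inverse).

r' r' f' f' g

  after r': (1 4 2 5)
  after r': (1 2)(4 5)
  after f': (1 4 2 3 5)
  after f': (2 5 3)
  after g: (4 5)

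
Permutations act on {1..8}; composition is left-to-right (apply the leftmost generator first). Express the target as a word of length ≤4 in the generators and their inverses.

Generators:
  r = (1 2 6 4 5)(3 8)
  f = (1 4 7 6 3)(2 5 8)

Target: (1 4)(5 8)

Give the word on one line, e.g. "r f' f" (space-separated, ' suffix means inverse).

  after f': (1 3 6 7 4)(2 8 5)
  after r': (1 8 4 5)(2 3)(6 7)
  after f': (1 5 3 8)(2 6 4)
  after r': (1 4)(5 8)

f' r' f' r'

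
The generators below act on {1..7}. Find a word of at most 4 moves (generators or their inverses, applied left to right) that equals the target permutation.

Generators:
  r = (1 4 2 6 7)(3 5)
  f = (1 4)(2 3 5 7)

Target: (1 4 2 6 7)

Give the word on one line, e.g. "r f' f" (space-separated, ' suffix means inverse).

  after r': (1 7 6 2 4)(3 5)
  after r': (1 6 4 7 2)
  after r': (1 2 7 4 6)(3 5)
  after r': (1 4 2 6 7)

r' r' r' r'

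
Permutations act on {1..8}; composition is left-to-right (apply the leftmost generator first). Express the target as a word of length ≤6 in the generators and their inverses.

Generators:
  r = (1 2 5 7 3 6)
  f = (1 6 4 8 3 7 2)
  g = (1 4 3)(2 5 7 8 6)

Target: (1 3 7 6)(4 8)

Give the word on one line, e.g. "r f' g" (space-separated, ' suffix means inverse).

r' f' f' r' g'

  after r': (1 6 3 7 5 2)
  after f': (4 6 8)(5 7)
  after f': (1 2 7 5 3 8 6 4)
  after r': (2 5 7)(3 8)(4 6)
  after g': (1 3 7 6)(4 8)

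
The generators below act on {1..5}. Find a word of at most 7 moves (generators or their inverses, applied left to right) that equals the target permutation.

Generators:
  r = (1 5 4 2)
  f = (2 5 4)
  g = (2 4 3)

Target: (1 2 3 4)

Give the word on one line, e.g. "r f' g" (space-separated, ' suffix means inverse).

  after f: (2 5 4)
  after r: (1 5 2 4)
  after f: (1 4)
  after g: (1 3 2 4)
  after g: (1 2 3 4)

f r f g g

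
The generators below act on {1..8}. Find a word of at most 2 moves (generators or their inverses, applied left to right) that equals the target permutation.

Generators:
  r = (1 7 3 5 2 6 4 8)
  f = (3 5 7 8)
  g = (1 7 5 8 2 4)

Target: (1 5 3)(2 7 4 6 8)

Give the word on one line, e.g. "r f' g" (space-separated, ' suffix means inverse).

r' g'

  after r': (1 8 4 6 2 5 3 7)
  after g': (1 5 3)(2 7 4 6 8)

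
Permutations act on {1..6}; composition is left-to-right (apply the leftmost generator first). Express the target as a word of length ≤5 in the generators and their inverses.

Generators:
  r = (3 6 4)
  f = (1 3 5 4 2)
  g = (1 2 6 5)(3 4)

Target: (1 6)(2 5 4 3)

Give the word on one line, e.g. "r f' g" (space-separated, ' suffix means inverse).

g' r' g'

  after g': (1 5 6 2)(3 4)
  after r': (1 5 3 6 2)
  after g': (1 6)(2 5 4 3)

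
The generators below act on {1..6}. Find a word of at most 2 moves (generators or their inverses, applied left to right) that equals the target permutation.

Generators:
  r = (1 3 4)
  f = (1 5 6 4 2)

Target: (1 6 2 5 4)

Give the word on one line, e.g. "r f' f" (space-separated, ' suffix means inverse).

  after f: (1 5 6 4 2)
  after f: (1 6 2 5 4)

f f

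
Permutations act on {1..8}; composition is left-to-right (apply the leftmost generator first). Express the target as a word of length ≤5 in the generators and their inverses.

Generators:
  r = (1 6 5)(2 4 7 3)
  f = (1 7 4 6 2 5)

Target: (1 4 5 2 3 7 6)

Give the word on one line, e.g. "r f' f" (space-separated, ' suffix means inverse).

f' r' f r

  after f': (1 5 2 6 4 7)
  after r': (1 6 2)(3 7 5)
  after f: (1 2 7)(3 4 6 5)
  after r: (1 4 5 2 3 7 6)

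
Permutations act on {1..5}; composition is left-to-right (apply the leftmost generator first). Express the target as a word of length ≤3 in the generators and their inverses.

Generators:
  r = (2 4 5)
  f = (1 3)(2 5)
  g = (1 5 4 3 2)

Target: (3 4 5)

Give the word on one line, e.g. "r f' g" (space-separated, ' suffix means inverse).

  after g: (1 5 4 3 2)
  after f: (1 2 3 5 4)
  after g: (3 4 5)

g f g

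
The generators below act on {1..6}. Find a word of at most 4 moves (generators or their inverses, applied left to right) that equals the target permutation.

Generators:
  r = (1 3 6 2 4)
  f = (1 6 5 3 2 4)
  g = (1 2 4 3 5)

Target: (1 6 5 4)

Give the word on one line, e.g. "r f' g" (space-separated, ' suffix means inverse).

  after g': (1 5 3 4 2)
  after f: (1 3)(2 6 5)
  after r: (1 6 5 4)

g' f r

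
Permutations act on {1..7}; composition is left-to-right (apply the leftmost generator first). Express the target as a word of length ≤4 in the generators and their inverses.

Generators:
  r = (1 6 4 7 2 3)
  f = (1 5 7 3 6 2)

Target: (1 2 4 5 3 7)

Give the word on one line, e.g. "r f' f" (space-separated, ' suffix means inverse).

r f' r'

  after r: (1 6 4 7 2 3)
  after f': (1 3 2 7 6 4 5)
  after r': (1 2 4 5 3 7)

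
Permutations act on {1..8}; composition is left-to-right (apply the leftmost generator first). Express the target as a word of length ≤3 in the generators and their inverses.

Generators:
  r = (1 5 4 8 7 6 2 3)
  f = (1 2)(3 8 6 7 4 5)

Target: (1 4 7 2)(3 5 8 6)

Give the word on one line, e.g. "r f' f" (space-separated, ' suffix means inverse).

r r

  after r: (1 5 4 8 7 6 2 3)
  after r: (1 4 7 2)(3 5 8 6)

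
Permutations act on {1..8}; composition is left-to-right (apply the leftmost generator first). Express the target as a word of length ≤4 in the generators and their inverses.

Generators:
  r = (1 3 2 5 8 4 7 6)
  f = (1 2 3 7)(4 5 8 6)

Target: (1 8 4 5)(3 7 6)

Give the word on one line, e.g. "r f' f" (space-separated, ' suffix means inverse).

  after r': (1 6 7 4 8 5 2 3)
  after f: (1 4 6)(2 7 5 3)
  after f: (1 5 7 8 6 2)
  after f: (1 8 4 5)(3 7 6)

r' f f f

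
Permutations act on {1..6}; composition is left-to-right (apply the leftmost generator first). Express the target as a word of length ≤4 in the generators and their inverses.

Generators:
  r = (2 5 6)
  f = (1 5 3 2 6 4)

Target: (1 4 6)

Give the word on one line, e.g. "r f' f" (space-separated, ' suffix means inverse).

f r f r

  after f: (1 5 3 2 6 4)
  after r: (1 6 4)(3 5)
  after f: (1 4 5 2 6)
  after r: (1 4 6)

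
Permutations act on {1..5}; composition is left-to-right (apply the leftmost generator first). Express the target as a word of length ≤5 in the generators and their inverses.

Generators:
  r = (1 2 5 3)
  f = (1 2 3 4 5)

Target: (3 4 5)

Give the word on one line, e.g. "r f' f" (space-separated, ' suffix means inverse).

  after r': (1 3 5 2)
  after f': (1 2 5)(3 4)
  after r': (3 4 5)

r' f' r'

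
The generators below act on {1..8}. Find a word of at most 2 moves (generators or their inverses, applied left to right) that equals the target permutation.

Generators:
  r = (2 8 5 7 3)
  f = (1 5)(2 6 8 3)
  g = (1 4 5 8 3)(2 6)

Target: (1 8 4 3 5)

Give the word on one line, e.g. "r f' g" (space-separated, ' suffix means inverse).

g' g'

  after g': (1 3 8 5 4)(2 6)
  after g': (1 8 4 3 5)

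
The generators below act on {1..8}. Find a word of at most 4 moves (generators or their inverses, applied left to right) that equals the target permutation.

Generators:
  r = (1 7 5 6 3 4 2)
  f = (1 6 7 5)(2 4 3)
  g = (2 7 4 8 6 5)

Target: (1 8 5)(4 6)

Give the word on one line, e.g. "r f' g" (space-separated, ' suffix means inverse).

f' r' g g

  after f': (1 5 7 6)(2 3 4)
  after r': (1 7 5)(2 6)
  after g: (1 4 8 6 7 2 5)
  after g: (1 8 5)(4 6)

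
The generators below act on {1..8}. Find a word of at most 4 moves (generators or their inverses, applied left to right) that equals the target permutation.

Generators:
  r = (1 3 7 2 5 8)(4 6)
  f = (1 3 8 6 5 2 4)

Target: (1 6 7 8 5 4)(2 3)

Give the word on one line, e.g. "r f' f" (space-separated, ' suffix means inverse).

  after f': (1 4 2 5 6 8 3)
  after r': (1 6 5 4 7 3 8)
  after r': (1 4 3 5 6 2 7)
  after r': (1 6 7 8 5 4)(2 3)

f' r' r' r'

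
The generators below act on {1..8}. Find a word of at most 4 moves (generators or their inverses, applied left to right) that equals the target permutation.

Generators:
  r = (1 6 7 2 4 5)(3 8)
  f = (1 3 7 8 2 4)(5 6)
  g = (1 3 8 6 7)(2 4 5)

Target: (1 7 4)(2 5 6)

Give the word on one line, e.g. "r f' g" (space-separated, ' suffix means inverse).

r r

  after r: (1 6 7 2 4 5)(3 8)
  after r: (1 7 4)(2 5 6)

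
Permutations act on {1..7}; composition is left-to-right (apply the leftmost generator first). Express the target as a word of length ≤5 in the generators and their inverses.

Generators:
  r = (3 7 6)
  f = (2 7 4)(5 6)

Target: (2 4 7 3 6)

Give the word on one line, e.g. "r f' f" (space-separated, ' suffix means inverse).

r' f f

  after r': (3 6 7)
  after f: (2 7 3 5 6 4)
  after f: (2 4 7 3 6)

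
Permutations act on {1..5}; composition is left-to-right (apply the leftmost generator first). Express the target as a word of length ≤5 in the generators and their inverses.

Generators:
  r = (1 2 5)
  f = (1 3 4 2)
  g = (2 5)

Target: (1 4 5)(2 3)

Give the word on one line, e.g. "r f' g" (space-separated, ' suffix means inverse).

f r g' r f

  after f: (1 3 4 2)
  after r: (1 3 4 5)
  after g': (1 3 4 2 5)
  after r: (1 3 4 5 2)
  after f: (1 4 5)(2 3)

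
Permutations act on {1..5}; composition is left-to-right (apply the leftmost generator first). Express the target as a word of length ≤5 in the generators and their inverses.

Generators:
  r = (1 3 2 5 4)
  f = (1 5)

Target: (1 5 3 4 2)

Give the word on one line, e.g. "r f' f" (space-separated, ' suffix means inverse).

r' r' f f

  after r': (1 4 5 2 3)
  after r': (1 5 3 4 2)
  after f: (2 5 3 4)
  after f: (1 5 3 4 2)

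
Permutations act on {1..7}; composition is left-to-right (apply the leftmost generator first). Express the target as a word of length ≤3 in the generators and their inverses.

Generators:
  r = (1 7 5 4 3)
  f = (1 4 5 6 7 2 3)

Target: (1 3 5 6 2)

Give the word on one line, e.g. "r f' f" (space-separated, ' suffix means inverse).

r f f

  after r: (1 7 5 4 3)
  after f: (1 2 3 4)(6 7)
  after f: (1 3 5 6 2)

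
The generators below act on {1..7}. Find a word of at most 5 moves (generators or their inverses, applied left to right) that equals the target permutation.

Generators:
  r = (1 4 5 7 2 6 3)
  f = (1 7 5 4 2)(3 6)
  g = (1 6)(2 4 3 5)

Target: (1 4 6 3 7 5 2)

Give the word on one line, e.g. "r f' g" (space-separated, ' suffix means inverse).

f' g f g

  after f': (1 2 4 5 7)(3 6)
  after g: (1 4 2 3)(5 7 6)
  after f: (1 2 6 4)(3 7)
  after g: (1 4 6 3 7 5 2)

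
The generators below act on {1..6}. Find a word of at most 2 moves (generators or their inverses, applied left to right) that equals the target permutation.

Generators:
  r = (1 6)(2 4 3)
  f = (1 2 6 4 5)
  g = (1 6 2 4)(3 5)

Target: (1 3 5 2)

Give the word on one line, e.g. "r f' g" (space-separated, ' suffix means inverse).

  after g': (1 4 2 6)(3 5)
  after r: (1 3 5 2)

g' r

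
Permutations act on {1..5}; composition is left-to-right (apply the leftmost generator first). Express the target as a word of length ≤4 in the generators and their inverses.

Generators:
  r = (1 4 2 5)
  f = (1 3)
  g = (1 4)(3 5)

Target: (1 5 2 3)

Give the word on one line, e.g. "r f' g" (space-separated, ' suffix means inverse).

f r' g' f'

  after f: (1 3)
  after r': (1 3 5 2 4)
  after g': (1 5 2)
  after f': (1 5 2 3)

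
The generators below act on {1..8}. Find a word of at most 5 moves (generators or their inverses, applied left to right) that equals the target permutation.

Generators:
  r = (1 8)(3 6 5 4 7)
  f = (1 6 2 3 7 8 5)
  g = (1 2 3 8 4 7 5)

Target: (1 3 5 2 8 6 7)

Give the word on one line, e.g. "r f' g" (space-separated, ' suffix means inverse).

f f f

  after f: (1 6 2 3 7 8 5)
  after f: (1 2 7 5 6 3 8)
  after f: (1 3 5 2 8 6 7)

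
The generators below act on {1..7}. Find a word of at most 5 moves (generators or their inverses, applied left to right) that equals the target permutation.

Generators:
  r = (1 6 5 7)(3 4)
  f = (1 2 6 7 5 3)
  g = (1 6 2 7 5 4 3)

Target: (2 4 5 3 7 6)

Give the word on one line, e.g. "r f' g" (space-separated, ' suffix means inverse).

  after f: (1 2 6 7 5 3)
  after r': (1 2)(3 7 6 5 4)
  after f': (2 3 6 7)(4 5)
  after f': (1 3 2 5 4 7)
  after g: (2 4 5 3 7 6)

f r' f' f' g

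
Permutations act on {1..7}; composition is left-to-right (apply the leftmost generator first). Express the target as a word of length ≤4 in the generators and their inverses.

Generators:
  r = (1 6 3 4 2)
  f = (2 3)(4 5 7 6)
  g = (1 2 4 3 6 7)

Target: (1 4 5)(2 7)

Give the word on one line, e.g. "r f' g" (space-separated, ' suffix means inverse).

f r' g

  after f: (2 3)(4 5 7 6)
  after r': (1 2 6 3 4 5 7)
  after g: (1 4 5)(2 7)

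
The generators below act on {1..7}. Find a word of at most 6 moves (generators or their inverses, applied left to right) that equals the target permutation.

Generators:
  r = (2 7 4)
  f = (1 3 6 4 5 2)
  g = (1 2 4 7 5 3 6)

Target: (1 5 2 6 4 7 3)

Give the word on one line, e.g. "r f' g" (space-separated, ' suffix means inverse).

g' r' r' f f

  after g': (1 6 3 5 7 4 2)
  after r': (1 6 3 5 2)
  after r': (1 6 3 5 4 7 2)
  after f: (1 4 7)(2 3)
  after f: (1 5 2 6 4 7 3)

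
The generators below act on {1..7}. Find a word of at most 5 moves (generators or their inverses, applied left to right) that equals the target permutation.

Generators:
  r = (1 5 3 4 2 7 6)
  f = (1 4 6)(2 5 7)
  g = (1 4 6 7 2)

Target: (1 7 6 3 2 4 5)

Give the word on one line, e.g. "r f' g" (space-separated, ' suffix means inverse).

f r r

  after f: (1 4 6)(2 5 7)
  after r: (1 2 3 4)(5 6)
  after r: (1 7 6 3 2 4 5)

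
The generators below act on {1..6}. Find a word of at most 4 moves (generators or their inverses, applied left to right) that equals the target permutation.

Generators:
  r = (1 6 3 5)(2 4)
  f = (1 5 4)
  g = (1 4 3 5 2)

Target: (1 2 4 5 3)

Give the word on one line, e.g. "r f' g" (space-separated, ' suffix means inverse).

g' f

  after g': (1 2 5 3 4)
  after f: (1 2 4 5 3)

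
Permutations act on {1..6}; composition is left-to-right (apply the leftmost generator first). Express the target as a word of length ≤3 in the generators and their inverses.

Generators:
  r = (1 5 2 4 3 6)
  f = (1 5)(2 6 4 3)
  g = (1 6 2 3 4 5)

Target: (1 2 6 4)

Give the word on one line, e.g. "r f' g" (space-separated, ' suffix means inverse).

f' r

  after f': (1 5)(2 3 4 6)
  after r: (1 2 6 4)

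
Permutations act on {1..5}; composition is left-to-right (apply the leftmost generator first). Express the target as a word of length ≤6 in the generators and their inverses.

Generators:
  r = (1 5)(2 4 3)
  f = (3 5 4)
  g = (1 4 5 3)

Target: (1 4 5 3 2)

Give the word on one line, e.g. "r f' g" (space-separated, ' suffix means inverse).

r' f' r g' r

  after r': (1 5)(2 3 4)
  after f': (1 3 5)(2 4)
  after r: (1 2 3)
  after g': (1 2 5 4)
  after r: (1 4 5 3 2)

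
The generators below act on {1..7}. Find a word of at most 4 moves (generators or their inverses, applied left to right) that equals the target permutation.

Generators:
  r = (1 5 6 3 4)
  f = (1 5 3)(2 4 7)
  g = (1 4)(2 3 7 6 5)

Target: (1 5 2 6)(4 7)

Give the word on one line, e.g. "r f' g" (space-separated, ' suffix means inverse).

  after g': (1 4)(2 5 6 7 3)
  after g': (2 6 3 5 7)
  after f: (1 5 2 6)(4 7)

g' g' f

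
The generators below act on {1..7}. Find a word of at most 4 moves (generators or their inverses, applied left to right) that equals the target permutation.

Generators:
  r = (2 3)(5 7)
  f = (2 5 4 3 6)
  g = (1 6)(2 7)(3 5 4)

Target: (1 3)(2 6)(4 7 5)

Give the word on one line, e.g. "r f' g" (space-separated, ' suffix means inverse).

  after f: (2 5 4 3 6)
  after r: (2 7 5 4)(3 6)
  after g: (1 6 5 3)(4 7)
  after f': (1 3)(2 6)(4 7 5)

f r g f'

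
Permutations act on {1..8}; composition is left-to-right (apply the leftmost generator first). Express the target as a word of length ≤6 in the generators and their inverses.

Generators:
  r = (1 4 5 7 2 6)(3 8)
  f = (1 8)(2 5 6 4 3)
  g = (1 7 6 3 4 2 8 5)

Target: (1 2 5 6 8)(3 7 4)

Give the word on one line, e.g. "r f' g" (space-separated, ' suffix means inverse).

  after g': (1 5 8 2 4 3 6 7)
  after f: (1 6 7 8 5)(2 3 4)
  after r: (2 8 7 3 5 4 6)
  after f: (1 8 7 2)(3 6 5)
  after g': (1 2 5 6 8)(3 7 4)

g' f r f g'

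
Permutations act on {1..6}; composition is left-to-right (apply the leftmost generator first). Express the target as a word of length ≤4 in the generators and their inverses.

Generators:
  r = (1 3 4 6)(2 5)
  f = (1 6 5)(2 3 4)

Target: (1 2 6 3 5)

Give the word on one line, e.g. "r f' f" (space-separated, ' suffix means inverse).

  after f: (1 6 5)(2 3 4)
  after f: (1 5 6)(2 4 3)
  after r: (1 2 6 3 5)

f f r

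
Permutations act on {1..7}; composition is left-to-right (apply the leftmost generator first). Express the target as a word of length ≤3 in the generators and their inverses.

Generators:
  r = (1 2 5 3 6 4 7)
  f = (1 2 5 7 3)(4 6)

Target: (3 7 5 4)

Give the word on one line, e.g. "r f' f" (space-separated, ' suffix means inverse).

  after f: (1 2 5 7 3)(4 6)
  after r': (3 7 5 4)

f r'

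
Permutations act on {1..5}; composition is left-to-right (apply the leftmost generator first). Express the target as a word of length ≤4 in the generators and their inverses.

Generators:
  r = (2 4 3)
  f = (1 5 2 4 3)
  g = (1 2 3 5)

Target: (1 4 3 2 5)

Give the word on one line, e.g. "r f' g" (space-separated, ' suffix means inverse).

f' r'

  after f': (1 3 4 2 5)
  after r': (1 4 3 2 5)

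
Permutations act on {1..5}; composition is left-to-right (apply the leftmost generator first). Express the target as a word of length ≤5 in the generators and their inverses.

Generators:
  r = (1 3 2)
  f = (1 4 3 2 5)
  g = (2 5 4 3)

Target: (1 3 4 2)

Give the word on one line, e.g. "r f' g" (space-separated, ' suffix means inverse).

  after f': (1 5 2 3 4)
  after g': (1 2 4)(3 5)
  after f: (1 5 2 3)
  after f: (3 4)
  after r: (1 3 4 2)

f' g' f f r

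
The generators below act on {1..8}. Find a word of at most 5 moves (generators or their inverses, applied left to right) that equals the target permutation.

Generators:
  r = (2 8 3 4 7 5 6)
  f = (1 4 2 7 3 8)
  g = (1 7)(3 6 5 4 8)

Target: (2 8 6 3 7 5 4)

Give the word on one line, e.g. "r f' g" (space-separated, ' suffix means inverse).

g' g' r

  after g': (1 7)(3 8 4 5 6)
  after g': (3 4 6 8 5)
  after r: (2 8 6 3 7 5 4)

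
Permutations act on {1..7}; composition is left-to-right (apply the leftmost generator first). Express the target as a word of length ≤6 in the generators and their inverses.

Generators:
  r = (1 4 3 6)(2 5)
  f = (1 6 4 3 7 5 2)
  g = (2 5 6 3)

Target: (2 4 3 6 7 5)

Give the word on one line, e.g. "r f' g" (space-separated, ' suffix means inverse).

  after r: (1 4 3 6)(2 5)
  after f: (1 3 4 7 5)
  after g': (1 6 5)(2 3 4 7)
  after f': (2 4 3 6 7 5)

r f g' f'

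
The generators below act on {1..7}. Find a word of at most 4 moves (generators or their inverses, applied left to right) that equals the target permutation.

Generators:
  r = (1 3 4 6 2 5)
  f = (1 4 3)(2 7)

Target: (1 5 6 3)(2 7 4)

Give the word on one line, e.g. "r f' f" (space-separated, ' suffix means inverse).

f' r' r'

  after f': (1 3 4)(2 7)
  after r': (2 7 6 4 5)
  after r': (1 5 6 3)(2 7 4)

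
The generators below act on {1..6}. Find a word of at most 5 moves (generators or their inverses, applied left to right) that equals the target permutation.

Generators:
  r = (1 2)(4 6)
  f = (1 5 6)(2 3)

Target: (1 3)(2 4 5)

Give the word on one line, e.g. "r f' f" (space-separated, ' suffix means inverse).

r' f' r'

  after r': (1 2)(4 6)
  after f': (1 3 2 6 4 5)
  after r': (1 3)(2 4 5)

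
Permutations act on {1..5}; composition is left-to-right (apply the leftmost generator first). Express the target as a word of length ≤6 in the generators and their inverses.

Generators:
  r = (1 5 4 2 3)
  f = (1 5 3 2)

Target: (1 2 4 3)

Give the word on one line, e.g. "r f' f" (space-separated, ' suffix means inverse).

f' f' r f'

  after f': (1 2 3 5)
  after f': (1 3)(2 5)
  after r: (2 4)(3 5)
  after f': (1 2 4 3)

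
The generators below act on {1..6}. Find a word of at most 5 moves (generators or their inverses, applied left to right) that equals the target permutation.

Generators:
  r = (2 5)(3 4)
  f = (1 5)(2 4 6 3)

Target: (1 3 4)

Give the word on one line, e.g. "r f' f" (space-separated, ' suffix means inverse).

f' r f'

  after f': (1 5)(2 3 6 4)
  after r: (1 2 4 5)(3 6)
  after f': (1 3 4)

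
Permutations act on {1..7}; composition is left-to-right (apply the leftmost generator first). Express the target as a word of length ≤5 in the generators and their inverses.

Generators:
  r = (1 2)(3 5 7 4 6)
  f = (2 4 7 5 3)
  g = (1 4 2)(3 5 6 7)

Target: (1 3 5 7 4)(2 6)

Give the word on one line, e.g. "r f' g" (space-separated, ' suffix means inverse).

r f r f r

  after r: (1 2)(3 5 7 4 6)
  after f: (1 4 6 2)
  after r: (1 6)(3 5 7 4)
  after f: (1 6)(2 4)
  after r: (1 3 5 7 4)(2 6)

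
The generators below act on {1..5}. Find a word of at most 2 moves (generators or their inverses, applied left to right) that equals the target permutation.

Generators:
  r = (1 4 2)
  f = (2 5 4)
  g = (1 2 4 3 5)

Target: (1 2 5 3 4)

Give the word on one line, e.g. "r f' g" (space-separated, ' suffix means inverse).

r g'

  after r: (1 4 2)
  after g': (1 2 5 3 4)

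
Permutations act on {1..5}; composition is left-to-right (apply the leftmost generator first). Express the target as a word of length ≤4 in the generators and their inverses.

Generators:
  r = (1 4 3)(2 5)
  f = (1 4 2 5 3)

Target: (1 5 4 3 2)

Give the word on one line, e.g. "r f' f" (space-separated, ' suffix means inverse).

  after f': (1 3 5 2 4)
  after f': (1 5 4 3 2)

f' f'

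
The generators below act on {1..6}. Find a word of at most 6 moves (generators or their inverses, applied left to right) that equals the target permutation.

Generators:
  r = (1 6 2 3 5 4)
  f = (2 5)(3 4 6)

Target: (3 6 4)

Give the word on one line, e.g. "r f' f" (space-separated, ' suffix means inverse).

r' f' f' r'

  after r': (1 4 5 3 2 6)
  after f': (1 3 5 6)(2 4)
  after f': (1 6)(2 3)(4 5)
  after r': (3 6 4)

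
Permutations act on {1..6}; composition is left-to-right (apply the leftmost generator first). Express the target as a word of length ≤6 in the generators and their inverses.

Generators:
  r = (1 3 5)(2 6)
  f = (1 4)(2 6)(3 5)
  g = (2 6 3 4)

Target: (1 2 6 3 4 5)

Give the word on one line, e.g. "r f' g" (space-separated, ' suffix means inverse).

  after f': (1 4)(2 6)(3 5)
  after r': (1 4 5)
  after f': (2 6)(3 5 4)
  after f': (1 4 5)
  after g: (1 2 6 3 4 5)

f' r' f' f' g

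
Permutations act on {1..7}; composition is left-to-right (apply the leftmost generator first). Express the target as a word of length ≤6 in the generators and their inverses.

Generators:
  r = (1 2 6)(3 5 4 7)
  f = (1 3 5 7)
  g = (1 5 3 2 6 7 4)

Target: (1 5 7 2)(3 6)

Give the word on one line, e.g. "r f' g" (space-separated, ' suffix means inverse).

f r' f f g'

  after f: (1 3 5 7)
  after r': (1 7 6 2)(4 5)
  after f: (2 3 5 4 7 6)
  after f: (1 3 7 6 2 5 4)
  after g': (1 5 7 2)(3 6)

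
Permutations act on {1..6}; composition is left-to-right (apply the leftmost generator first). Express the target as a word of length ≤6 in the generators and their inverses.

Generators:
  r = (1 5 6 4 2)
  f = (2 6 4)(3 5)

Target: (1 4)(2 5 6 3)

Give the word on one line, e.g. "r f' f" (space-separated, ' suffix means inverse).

f r' r' f' r

  after f: (2 6 4)(3 5)
  after r': (1 2 5 3)
  after r': (1 4 6 5 3 2)
  after f': (1 6 3 4 2)
  after r: (1 4)(2 5 6 3)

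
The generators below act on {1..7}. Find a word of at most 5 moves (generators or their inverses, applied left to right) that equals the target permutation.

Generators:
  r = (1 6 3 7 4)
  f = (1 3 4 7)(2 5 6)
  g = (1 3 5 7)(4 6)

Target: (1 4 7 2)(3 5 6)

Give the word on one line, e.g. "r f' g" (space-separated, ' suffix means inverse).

  after f': (1 7 4 3)(2 6 5)
  after r: (1 4 7)(2 3 6 5)
  after f: (1 7 3 2 4)
  after r': (1 3 2 7 6)
  after f: (1 4 7 2)(3 5 6)

f' r f r' f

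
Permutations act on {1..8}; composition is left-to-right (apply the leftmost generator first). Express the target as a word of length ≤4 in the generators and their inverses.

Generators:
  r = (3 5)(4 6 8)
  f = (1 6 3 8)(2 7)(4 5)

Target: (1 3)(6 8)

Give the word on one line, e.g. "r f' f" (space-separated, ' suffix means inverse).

r f r f'

  after r: (3 5)(4 6 8)
  after f: (1 6)(2 7)(3 4)(5 8)
  after r: (1 8 3 6)(2 7)(4 5)
  after f': (1 3)(6 8)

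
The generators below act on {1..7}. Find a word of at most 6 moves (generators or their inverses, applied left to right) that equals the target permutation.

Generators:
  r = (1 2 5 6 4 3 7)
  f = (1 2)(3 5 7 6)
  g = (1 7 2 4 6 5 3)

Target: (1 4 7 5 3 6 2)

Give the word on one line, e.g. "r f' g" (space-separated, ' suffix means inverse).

  after g: (1 7 2 4 6 5 3)
  after r': (1 3 7)(2 6)(4 5)
  after f': (1 6)(2 7)(3 5 4)
  after r: (1 4 7 5 3 6 2)

g r' f' r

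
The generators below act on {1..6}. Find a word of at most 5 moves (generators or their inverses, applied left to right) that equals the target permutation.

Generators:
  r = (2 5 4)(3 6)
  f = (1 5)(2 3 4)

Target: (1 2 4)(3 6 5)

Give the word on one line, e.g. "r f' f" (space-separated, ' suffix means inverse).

  after r': (2 4 5)(3 6)
  after f: (1 5 3 6 4)
  after r: (1 4)(2 5 6)
  after r: (1 2 4)(3 6 5)

r' f r r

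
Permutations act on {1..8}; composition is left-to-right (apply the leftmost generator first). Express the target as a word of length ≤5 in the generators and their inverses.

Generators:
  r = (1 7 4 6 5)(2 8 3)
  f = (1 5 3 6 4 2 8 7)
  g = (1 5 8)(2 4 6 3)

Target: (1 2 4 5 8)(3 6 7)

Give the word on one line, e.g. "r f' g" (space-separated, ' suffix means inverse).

  after r: (1 7 4 6 5)(2 8 3)
  after f': (1 8 5 7 6)(3 4)
  after f': (1 2 4 5 8)(3 6 7)

r f' f'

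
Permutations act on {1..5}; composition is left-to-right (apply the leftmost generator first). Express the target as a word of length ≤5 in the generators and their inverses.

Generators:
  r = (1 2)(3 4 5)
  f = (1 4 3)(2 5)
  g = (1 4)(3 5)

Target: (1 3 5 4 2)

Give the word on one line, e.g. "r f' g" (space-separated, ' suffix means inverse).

  after r: (1 2)(3 4 5)
  after f: (1 5)(2 4)
  after g': (1 3 5 4 2)

r f g'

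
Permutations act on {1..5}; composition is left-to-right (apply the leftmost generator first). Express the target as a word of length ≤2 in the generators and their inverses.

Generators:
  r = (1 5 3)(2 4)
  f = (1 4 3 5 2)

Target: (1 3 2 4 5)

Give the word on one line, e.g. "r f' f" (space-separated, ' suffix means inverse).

f f

  after f: (1 4 3 5 2)
  after f: (1 3 2 4 5)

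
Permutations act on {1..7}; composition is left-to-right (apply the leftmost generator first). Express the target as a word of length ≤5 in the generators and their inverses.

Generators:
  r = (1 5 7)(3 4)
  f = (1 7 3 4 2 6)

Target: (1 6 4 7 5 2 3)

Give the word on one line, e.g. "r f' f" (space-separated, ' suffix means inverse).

r r f' f'

  after r: (1 5 7)(3 4)
  after r: (1 7 5)
  after f': (2 4 3 7 5 6)
  after f': (1 6 4 7 5 2 3)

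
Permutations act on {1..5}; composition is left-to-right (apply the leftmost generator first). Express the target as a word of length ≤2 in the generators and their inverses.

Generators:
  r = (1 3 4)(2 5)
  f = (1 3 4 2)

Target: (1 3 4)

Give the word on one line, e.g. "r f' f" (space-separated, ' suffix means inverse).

  after r': (1 4 3)(2 5)
  after r': (1 3 4)

r' r'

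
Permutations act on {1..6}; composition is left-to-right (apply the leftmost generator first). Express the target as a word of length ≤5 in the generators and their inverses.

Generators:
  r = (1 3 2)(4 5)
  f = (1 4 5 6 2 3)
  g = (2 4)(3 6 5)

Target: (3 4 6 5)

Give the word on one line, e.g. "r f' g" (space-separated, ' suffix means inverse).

g f' r'

  after g: (2 4)(3 6 5)
  after f': (1 3 5 2)(4 6)
  after r': (3 4 6 5)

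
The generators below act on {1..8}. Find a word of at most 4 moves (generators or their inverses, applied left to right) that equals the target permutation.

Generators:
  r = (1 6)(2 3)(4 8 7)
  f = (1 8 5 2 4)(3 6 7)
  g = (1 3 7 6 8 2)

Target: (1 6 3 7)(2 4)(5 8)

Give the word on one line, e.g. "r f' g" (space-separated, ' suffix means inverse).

f g'

  after f: (1 8 5 2 4)(3 6 7)
  after g': (1 6 3 7)(2 4)(5 8)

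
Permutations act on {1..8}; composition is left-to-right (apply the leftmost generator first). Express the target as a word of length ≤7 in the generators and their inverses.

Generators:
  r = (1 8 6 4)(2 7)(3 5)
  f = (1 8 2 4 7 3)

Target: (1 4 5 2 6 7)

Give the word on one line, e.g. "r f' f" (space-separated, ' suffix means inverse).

  after r': (1 4 6 8)(2 7)(3 5)
  after r': (1 6)(4 8)
  after r': (1 8 6 4)(2 7)(3 5)
  after f': (2 4 3 5 7 8 6)
  after r': (1 4 5 2 6 7)

r' r' r' f' r'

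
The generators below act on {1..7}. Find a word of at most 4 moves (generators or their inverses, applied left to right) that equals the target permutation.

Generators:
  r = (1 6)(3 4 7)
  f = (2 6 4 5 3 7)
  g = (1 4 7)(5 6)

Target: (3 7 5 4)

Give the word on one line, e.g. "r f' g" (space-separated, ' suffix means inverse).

g r g

  after g: (1 4 7)(5 6)
  after r: (1 7 6 5)(3 4)
  after g: (3 7 5 4)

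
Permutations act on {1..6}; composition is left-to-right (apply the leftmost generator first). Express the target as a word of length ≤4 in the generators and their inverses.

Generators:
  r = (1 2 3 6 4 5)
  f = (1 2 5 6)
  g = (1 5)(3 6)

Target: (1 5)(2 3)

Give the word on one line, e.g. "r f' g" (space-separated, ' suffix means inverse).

  after g: (1 5)(3 6)
  after f: (1 6 3)(2 5)
  after f: (2 6 3)
  after g: (1 5)(2 3)

g f f g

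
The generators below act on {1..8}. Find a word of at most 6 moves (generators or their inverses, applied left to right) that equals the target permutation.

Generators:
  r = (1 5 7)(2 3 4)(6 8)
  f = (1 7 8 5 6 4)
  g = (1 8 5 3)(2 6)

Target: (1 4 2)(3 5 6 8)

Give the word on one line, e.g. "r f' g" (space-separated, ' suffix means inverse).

  after r: (1 5 7)(2 3 4)(6 8)
  after g: (1 3 4 6 5 7 8 2)
  after f: (1 3)(2 7 5 8)
  after r: (1 4 2)(3 5 6 8)

r g f r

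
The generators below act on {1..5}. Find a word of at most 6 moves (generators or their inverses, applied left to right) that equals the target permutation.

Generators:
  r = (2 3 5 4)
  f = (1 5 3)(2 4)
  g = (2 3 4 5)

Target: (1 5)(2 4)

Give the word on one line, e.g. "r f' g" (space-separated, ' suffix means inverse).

f g' g' f'

  after f: (1 5 3)(2 4)
  after g': (1 4 5 2 3)
  after g': (1 3)
  after f': (1 5)(2 4)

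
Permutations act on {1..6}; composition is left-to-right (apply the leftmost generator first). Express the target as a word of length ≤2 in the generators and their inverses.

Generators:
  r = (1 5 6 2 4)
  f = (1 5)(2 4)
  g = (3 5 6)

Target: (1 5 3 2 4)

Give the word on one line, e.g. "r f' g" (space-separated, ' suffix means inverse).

g' r

  after g': (3 6 5)
  after r: (1 5 3 2 4)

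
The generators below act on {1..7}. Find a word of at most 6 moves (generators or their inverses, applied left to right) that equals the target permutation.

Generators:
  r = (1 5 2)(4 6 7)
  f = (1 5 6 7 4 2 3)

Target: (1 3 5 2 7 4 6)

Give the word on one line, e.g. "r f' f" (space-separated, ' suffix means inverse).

r' f r' r'

  after r': (1 2 5)(4 7 6)
  after f: (1 3)(2 6)
  after r': (1 3 2 4 7 6 5)
  after r': (1 3 5 2 7 4 6)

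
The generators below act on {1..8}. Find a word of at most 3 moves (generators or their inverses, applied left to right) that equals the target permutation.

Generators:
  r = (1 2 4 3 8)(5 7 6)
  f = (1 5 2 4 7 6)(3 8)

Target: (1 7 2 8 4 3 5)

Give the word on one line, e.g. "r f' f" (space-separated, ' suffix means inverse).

r r f

  after r: (1 2 4 3 8)(5 7 6)
  after r: (1 4 8 2 3)(5 6 7)
  after f: (1 7 2 8 4 3 5)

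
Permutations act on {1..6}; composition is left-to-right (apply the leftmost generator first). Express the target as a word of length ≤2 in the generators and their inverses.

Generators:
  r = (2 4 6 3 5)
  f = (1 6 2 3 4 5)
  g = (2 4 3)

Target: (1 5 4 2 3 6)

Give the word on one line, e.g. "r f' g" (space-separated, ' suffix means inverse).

  after g: (2 4 3)
  after f': (1 5 4 2 3 6)

g f'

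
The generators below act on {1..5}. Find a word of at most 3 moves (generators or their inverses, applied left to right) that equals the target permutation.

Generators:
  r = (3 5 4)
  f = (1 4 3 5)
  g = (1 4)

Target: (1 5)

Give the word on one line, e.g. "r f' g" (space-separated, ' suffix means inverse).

  after r: (3 5 4)
  after f': (1 5)

r f'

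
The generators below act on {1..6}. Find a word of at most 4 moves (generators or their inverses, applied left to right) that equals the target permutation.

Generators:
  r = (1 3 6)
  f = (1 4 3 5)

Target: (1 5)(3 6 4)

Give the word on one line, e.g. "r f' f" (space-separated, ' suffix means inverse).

  after r': (1 6 3)
  after r': (1 3 6)
  after f: (1 5)(3 6 4)

r' r' f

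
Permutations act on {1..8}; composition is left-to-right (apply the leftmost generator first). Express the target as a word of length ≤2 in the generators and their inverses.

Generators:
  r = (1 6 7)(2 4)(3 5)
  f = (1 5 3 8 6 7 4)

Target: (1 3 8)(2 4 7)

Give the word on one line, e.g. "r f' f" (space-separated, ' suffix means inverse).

f r'

  after f: (1 5 3 8 6 7 4)
  after r': (1 3 8)(2 4 7)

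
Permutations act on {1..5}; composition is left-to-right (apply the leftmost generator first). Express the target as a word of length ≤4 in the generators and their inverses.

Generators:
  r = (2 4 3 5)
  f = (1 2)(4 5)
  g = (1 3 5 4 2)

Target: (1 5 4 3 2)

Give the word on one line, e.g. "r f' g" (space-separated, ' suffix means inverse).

  after f: (1 2)(4 5)
  after g': (1 4 3)
  after f': (1 5 4 3 2)

f g' f'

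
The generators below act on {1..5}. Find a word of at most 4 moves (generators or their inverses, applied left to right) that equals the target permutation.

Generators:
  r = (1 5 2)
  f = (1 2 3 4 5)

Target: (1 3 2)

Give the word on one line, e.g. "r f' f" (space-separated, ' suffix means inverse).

  after f: (1 2 3 4 5)
  after r': (1 5 2 3 4)
  after f': (1 4 5)
  after f': (1 3 2)

f r' f' f'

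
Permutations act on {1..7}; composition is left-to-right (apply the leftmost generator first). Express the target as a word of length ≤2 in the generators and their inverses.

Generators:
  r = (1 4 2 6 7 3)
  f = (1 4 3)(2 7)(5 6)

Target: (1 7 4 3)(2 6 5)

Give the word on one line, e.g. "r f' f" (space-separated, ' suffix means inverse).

f' r'

  after f': (1 3 4)(2 7)(5 6)
  after r': (1 7 4 3)(2 6 5)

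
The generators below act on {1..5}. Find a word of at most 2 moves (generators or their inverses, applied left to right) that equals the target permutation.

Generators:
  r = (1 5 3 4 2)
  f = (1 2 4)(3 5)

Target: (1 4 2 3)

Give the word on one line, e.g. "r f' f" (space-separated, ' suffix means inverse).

  after f: (1 2 4)(3 5)
  after r': (1 4 2 3)

f r'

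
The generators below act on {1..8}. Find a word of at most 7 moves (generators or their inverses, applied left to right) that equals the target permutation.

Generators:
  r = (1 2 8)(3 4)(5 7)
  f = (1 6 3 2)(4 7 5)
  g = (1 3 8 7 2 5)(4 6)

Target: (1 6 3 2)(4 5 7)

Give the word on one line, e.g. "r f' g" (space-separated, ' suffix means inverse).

r g' g' r f

  after r: (1 2 8)(3 4)(5 7)
  after g': (1 7 2 3 6 4)(5 8)
  after g': (1 8 2)(3 4 5)
  after r: (4 7 5)
  after f: (1 6 3 2)(4 5 7)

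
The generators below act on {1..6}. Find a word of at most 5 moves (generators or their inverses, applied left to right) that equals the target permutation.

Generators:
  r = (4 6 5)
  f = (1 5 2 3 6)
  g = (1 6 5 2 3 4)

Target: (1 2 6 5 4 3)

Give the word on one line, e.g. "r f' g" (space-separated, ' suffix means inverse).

r r g r f

  after r: (4 6 5)
  after r: (4 5 6)
  after g: (1 6)(2 3 4)
  after r: (1 5 4 2 3 6)
  after f: (1 2 6 5 4 3)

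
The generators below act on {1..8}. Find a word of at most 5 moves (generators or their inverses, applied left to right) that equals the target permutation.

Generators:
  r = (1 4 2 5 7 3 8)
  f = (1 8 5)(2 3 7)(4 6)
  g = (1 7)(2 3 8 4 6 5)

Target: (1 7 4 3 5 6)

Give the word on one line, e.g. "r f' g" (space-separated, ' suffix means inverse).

f' g g f' f'

  after f': (1 5 8)(2 7 3)(4 6)
  after g: (1 2)(4 5)(7 8)
  after g: (1 3 8)(2 7 4)(5 6)
  after f': (1 2 3)(4 7 6 8 5)
  after f': (1 7 4 3 5 6)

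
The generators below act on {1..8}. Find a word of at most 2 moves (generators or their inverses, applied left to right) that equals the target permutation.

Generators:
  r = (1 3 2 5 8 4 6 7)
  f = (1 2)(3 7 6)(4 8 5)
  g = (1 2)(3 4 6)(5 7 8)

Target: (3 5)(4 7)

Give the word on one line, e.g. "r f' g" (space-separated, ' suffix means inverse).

  after f: (1 2)(3 7 6)(4 8 5)
  after g': (3 5)(4 7)

f g'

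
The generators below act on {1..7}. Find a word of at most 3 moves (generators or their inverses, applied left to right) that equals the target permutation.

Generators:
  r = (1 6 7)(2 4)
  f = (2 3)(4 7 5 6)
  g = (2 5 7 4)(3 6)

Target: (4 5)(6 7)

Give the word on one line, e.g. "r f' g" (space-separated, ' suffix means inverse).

f' f'

  after f': (2 3)(4 6 5 7)
  after f': (4 5)(6 7)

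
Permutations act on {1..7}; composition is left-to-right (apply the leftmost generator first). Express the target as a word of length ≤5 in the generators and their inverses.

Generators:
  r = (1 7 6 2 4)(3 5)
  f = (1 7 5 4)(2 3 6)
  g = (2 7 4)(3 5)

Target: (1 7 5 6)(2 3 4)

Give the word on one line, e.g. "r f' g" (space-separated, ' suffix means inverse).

  after f: (1 7 5 4)(2 3 6)
  after g: (1 4)(2 5)(3 6 7)
  after r': (1 2 3 7 5 6)
  after g': (1 4 7 3 2 5 6)
  after g': (1 7 5 6)(2 3 4)

f g r' g' g'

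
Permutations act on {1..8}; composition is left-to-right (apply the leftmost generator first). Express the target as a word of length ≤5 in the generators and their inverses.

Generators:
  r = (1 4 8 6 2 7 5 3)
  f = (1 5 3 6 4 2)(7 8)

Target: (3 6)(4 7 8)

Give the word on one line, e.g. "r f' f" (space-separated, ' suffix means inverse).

  after r': (1 3 5 7 2 6 8 4)
  after f: (1 6 7)(2 4 5 8)
  after r: (1 2 8 7 4 3)(5 6)
  after f': (1 4 5 3 2 7 6)
  after r': (3 6)(4 7 8)

r' f r f' r'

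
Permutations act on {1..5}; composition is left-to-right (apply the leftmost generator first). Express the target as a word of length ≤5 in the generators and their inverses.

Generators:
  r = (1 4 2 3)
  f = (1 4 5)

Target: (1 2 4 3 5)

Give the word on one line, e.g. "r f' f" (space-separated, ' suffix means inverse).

  after r: (1 4 2 3)
  after r: (1 2)(3 4)
  after f: (1 2 4 3 5)

r r f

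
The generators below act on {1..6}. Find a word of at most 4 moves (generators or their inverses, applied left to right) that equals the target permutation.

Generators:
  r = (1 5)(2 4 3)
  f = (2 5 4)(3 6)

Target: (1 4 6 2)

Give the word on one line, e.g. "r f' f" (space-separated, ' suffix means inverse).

  after f: (2 5 4)(3 6)
  after r': (1 5 2)(3 6 4)
  after f: (1 4 6 2)

f r' f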